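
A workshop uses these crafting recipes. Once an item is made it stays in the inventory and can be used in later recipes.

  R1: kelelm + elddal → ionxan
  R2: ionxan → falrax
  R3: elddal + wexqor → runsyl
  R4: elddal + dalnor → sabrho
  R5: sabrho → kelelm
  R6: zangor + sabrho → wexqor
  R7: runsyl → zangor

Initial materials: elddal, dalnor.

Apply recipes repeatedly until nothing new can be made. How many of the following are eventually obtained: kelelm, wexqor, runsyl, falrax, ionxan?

Using R4, elddal and dalnor make sabrho.
Using R5, sabrho makes kelelm.
Using R1, kelelm and elddal make ionxan.
ionxan → falrax (R2).
kelelm: reached.
wexqor would need zangor and sabrho (R6), but zangor is never obtained.
runsyl would need elddal and wexqor (R3), but wexqor is never obtained.
falrax: reached.
ionxan: reached.
Reached: kelelm, falrax, and ionxan — 3 of the 5.

3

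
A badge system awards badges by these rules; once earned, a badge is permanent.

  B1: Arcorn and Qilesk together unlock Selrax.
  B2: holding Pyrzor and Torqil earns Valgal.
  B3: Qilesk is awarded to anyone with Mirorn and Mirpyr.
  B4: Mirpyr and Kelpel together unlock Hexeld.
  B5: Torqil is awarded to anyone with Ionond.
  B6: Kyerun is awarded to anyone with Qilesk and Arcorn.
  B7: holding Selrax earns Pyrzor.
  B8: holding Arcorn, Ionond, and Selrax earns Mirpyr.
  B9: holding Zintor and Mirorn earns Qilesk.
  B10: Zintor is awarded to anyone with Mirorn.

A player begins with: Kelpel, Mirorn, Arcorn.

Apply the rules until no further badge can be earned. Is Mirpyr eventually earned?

No

Mirpyr would need Arcorn, Ionond, and Selrax (B8), but Ionond is never earned.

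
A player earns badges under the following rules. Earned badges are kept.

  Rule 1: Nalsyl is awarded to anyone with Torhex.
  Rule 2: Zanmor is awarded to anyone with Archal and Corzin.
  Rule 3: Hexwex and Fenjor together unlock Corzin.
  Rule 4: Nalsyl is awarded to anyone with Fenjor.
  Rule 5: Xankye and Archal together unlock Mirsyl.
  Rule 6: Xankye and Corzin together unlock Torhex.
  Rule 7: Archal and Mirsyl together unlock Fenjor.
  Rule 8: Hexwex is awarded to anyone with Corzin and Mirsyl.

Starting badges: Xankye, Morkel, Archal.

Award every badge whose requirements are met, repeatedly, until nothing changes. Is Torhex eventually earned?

No

Torhex would need Xankye and Corzin (Rule 6), but Corzin is never earned.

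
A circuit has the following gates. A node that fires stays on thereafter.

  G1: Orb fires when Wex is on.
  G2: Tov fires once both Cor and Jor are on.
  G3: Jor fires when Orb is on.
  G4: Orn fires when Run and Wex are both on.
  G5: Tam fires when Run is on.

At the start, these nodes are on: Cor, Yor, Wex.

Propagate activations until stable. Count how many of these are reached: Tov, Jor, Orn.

2

G1: Wex on → Orb on.
Orb is on, so Jor fires (G3).
Cor and Jor are on, so Tov fires (G2).
Tov: reached.
Jor: reached.
Orn would need Run and Wex (G4), but Run never turns on.
Reached: Tov and Jor — 2 of the 3.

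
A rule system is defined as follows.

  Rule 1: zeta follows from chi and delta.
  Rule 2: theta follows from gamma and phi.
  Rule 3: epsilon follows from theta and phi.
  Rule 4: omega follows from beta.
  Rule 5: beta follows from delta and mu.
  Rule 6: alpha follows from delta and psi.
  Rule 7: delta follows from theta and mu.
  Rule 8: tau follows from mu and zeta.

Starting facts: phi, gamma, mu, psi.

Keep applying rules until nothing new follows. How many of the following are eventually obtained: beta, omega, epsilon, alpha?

4

gamma and phi hold, so theta follows (Rule 2).
theta and mu hold, so delta follows (Rule 7).
From theta and phi, Rule 3 gives epsilon.
From delta and mu, Rule 5 gives beta.
delta and psi hold, so alpha follows (Rule 6).
beta holds, so omega follows (Rule 4).
beta: reached.
omega: reached.
epsilon: reached.
alpha: reached.
All 4 are reached.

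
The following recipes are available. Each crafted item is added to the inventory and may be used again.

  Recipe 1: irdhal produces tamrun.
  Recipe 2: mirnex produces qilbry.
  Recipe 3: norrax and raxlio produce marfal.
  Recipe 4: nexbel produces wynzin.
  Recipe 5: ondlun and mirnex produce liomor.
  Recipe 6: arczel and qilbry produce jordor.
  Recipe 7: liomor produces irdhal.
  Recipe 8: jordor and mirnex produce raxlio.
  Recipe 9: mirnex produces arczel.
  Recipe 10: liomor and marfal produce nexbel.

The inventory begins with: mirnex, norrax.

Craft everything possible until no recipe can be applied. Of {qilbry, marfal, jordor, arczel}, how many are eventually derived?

4

mirnex → arczel (Recipe 9).
Using Recipe 2, mirnex makes qilbry.
arczel and qilbry → jordor (Recipe 6).
Using Recipe 8, jordor and mirnex make raxlio.
Using Recipe 3, norrax and raxlio make marfal.
qilbry: reached.
marfal: reached.
jordor: reached.
arczel: reached.
All 4 are reached.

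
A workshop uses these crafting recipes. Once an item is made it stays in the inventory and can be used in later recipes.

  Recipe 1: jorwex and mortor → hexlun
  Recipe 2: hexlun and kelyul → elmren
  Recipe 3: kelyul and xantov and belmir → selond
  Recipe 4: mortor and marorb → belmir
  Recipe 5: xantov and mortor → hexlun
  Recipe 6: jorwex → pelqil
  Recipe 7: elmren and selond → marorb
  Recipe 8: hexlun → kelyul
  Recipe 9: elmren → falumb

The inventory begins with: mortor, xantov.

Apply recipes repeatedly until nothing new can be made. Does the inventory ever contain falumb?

Yes

xantov and mortor → hexlun (Recipe 5).
hexlun → kelyul (Recipe 8).
hexlun and kelyul → elmren (Recipe 2).
Using Recipe 9, elmren makes falumb.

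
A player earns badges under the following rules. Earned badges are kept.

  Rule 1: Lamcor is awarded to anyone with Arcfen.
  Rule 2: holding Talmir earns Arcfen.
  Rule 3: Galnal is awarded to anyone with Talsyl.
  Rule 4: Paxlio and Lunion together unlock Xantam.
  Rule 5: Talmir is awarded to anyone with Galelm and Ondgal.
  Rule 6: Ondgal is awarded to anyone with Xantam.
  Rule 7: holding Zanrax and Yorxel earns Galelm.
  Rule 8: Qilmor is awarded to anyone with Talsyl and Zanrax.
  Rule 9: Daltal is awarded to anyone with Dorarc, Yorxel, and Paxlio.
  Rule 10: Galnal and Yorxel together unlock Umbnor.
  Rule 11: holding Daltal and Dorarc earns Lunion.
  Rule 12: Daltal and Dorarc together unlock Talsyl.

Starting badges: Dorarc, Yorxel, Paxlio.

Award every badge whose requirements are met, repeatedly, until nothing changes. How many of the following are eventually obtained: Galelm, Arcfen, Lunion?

1

With Dorarc, Yorxel, and Paxlio, Daltal is earned (Rule 9).
With Daltal and Dorarc, Lunion is earned (Rule 11).
Galelm would need Zanrax and Yorxel (Rule 7), but Zanrax is never earned.
Arcfen would need Talmir (Rule 2), but Talmir is never earned.
Lunion: reached.
Reached: Lunion — 1 of the 3.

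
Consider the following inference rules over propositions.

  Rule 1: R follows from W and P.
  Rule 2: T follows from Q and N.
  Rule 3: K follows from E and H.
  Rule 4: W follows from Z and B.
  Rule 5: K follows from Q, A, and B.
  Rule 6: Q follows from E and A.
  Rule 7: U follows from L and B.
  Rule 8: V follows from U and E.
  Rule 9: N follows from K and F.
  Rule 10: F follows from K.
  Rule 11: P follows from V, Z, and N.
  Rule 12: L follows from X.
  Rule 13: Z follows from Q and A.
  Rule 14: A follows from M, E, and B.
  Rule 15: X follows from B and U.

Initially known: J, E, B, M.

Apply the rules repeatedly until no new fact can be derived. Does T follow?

Yes

M, E, and B hold, so A follows (Rule 14).
From E and A, Rule 6 gives Q.
Q, A, and B hold, so K follows (Rule 5).
K holds, so F follows (Rule 10).
K and F hold, so N follows (Rule 9).
Q and N hold, so T follows (Rule 2).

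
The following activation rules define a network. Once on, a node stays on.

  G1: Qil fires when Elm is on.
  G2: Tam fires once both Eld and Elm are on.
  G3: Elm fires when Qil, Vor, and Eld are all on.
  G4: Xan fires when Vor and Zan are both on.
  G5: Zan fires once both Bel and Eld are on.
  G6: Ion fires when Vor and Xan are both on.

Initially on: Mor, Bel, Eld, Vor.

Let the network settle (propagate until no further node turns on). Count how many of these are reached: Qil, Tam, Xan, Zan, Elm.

2

G5: Bel and Eld on → Zan on.
G4: Vor and Zan on → Xan on.
Qil would need Elm (G1), but Elm never turns on.
Tam would need Eld and Elm (G2), but Elm never turns on.
Xan: reached.
Zan: reached.
Elm would need Qil, Vor, and Eld (G3), but Qil never turns on.
Reached: Xan and Zan — 2 of the 5.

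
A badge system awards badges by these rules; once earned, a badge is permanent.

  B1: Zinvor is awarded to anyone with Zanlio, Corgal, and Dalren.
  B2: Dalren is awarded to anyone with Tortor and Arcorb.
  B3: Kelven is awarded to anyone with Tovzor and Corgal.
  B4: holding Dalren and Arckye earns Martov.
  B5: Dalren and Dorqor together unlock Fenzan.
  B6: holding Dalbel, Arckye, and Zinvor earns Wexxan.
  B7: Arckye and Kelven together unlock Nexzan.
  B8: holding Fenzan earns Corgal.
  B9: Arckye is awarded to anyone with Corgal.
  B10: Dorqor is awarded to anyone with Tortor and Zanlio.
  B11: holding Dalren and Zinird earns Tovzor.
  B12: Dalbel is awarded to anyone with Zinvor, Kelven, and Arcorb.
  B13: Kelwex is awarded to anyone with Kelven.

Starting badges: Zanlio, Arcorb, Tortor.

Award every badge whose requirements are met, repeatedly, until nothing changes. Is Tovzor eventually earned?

No

Tovzor would need Dalren and Zinird (B11), but Zinird is never earned.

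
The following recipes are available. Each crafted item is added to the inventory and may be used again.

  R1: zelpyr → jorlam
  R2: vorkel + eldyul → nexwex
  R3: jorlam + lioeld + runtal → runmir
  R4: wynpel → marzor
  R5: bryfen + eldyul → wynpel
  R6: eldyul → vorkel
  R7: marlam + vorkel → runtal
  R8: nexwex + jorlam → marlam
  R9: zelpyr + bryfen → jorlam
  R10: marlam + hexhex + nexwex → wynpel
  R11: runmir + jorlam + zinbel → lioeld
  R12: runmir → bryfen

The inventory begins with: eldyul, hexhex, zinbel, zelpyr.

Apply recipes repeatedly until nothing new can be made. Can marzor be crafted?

Yes

eldyul → vorkel (R6).
zelpyr → jorlam (R1).
Using R2, vorkel and eldyul make nexwex.
Using R8, nexwex and jorlam make marlam.
Using R10, marlam, hexhex, and nexwex make wynpel.
Using R4, wynpel makes marzor.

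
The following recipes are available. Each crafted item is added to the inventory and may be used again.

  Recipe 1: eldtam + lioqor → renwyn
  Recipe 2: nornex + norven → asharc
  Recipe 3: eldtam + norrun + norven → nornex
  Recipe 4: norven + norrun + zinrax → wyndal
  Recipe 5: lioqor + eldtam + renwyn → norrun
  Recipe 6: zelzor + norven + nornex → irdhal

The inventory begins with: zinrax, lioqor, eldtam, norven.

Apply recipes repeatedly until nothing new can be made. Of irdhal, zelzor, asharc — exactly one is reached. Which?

eldtam + lioqor → renwyn (Recipe 1).
lioqor + eldtam + renwyn → norrun (Recipe 5).
eldtam + norrun + norven → nornex (Recipe 3).
Using Recipe 2, nornex and norven make asharc.
irdhal would need zelzor, norven, and nornex (Recipe 6), but zelzor is never obtained. No rule produces zelzor, and it is not given.

asharc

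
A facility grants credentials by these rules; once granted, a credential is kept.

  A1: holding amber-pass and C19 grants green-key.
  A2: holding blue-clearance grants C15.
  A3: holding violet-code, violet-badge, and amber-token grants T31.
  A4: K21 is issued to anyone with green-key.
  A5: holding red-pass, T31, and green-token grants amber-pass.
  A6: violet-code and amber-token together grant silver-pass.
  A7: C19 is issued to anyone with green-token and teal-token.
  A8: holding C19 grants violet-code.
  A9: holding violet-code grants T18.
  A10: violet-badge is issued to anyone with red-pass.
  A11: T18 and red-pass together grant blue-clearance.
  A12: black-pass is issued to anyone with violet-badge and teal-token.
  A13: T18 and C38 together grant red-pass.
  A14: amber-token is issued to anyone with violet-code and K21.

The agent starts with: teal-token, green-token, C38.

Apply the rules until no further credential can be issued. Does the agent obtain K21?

No

K21 would need green-key (A4), but green-key is never granted.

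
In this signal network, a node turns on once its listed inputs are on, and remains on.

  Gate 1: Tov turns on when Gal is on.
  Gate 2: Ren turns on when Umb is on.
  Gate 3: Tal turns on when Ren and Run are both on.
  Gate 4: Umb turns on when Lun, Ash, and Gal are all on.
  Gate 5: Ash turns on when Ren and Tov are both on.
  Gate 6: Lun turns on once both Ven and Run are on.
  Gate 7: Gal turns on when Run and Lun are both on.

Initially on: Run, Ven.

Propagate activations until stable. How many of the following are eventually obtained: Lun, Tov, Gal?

3

Ven and Run are on, so Lun turns on (Gate 6).
Run and Lun are on, so Gal turns on (Gate 7).
Gate 1: Gal on → Tov on.
Lun: reached.
Tov: reached.
Gal: reached.
All 3 are reached.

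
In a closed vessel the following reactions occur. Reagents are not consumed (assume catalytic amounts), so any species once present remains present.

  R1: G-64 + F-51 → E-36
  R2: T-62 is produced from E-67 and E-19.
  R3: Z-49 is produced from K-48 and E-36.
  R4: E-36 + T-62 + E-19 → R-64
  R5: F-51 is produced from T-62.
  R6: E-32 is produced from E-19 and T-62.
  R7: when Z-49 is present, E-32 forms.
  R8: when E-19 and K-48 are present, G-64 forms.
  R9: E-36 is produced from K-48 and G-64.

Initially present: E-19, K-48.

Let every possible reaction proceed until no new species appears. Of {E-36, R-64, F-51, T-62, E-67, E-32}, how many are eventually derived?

2

E-19 and K-48 present → G-64 forms (R8).
K-48 and G-64 present → E-36 forms (R9).
K-48 and E-36 present → Z-49 forms (R3).
Z-49 present → E-32 forms (R7).
E-36: reached.
R-64 would need E-36, T-62, and E-19 (R4), but T-62 never forms.
F-51 would need T-62 (R5), but T-62 never forms.
T-62 would need E-67 and E-19 (R2), but E-67 never forms.
No rule produces E-67, and it is not given.
E-32: reached.
Reached: E-36 and E-32 — 2 of the 6.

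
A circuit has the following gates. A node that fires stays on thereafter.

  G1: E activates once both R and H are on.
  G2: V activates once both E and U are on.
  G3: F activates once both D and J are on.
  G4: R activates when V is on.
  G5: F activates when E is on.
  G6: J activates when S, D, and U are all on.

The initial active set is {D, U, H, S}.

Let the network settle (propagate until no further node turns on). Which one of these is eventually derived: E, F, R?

S, D, and U are on, so J activates (G6).
D and J are on, so F activates (G3).
R would need V (G4), but V never turns on. E would need R and H (G1), but R never turns on.

F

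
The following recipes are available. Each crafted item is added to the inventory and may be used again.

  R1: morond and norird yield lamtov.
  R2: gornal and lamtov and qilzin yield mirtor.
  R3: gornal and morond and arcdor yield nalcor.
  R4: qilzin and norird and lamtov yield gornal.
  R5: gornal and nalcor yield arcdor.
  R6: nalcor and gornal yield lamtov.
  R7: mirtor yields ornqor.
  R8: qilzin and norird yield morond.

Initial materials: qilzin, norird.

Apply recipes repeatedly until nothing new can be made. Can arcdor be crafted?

arcdor would need gornal and nalcor (R5), but nalcor is never obtained.

No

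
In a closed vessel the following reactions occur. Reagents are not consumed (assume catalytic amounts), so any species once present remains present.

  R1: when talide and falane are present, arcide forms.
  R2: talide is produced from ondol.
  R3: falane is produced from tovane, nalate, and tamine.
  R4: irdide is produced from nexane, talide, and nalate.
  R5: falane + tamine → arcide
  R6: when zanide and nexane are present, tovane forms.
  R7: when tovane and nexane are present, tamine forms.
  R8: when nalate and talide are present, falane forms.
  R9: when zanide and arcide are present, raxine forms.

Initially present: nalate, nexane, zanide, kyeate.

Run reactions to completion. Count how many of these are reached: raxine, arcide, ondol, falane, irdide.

zanide and nexane present → tovane forms (R6).
tovane and nexane present → tamine forms (R7).
tovane, nalate, and tamine present → falane forms (R3).
falane and tamine present → arcide forms (R5).
zanide and arcide present → raxine forms (R9).
raxine: reached.
arcide: reached.
No rule produces ondol, and it is not given.
falane: reached.
irdide would need nexane, talide, and nalate (R4), but talide never forms.
Reached: raxine, arcide, and falane — 3 of the 5.

3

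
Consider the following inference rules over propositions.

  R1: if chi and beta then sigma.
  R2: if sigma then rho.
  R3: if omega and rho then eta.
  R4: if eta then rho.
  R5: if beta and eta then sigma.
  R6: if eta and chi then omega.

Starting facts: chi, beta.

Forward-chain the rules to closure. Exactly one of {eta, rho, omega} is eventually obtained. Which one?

rho

From chi and beta, R1 gives sigma.
sigma holds, so rho follows (R2).
omega would need eta and chi (R6), but eta is never established. eta would need omega and rho (R3), but omega is never established.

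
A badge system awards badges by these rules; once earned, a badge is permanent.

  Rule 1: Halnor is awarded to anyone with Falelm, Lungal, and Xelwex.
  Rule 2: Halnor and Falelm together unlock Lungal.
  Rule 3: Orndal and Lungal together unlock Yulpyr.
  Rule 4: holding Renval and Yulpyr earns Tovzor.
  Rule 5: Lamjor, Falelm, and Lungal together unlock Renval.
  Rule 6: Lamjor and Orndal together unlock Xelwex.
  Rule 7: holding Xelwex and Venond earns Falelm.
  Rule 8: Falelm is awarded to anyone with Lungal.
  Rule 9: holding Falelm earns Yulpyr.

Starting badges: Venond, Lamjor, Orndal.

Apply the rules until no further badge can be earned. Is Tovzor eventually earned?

Tovzor would need Renval and Yulpyr (Rule 4), but Renval is never earned.

No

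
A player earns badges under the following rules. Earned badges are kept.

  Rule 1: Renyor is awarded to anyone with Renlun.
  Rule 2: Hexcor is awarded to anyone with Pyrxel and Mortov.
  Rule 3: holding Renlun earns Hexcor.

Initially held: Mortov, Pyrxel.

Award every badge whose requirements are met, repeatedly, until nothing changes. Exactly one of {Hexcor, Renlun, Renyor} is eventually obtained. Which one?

Hexcor

With Pyrxel and Mortov, Hexcor is earned (Rule 2).
No rule produces Renlun, and it is not given. Renyor would need Renlun (Rule 1), but Renlun is never earned.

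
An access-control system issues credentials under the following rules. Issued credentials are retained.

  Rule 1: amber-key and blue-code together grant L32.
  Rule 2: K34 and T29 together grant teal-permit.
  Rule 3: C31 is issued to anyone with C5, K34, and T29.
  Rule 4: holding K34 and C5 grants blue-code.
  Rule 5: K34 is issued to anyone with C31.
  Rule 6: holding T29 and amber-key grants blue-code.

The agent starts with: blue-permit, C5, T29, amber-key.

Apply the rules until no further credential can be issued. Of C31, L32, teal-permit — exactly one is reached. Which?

Holding T29 and amber-key grants blue-code (Rule 6).
Holding amber-key and blue-code grants L32 (Rule 1).
teal-permit would need K34 and T29 (Rule 2), but K34 is never granted. C31 would need C5, K34, and T29 (Rule 3), but K34 is never granted.

L32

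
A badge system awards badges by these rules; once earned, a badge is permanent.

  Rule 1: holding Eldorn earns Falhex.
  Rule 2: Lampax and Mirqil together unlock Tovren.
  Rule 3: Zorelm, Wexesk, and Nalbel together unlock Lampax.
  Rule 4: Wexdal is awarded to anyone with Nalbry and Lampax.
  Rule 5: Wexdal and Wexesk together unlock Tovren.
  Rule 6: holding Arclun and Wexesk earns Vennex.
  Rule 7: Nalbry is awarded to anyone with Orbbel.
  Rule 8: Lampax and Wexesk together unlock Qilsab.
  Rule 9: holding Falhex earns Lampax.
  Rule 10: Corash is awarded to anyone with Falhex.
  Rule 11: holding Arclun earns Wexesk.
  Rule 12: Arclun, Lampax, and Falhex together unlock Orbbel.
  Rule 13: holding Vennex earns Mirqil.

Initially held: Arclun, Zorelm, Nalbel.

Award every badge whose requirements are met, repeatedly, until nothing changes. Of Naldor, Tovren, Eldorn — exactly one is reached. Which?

With Arclun, Wexesk is earned (Rule 11).
With Zorelm, Wexesk, and Nalbel, Lampax is earned (Rule 3).
With Arclun and Wexesk, Vennex is earned (Rule 6).
With Vennex, Mirqil is earned (Rule 13).
With Lampax and Mirqil, Tovren is earned (Rule 2).
No rule produces Naldor, and it is not given. No rule produces Eldorn, and it is not given.

Tovren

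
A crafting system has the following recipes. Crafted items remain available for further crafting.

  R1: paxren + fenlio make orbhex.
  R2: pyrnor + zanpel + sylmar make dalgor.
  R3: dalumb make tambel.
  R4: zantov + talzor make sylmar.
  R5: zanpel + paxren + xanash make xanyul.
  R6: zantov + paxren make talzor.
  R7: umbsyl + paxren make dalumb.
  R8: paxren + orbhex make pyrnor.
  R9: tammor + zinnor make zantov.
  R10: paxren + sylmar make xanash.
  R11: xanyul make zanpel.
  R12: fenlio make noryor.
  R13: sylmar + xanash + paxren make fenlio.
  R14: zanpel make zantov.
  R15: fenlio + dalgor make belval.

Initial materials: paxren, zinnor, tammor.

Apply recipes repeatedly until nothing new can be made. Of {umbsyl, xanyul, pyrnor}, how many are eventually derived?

1

Using R9, tammor and zinnor make zantov.
zantov + paxren → talzor (R6).
Using R4, zantov and talzor make sylmar.
paxren + sylmar → xanash (R10).
sylmar + xanash + paxren → fenlio (R13).
Using R1, paxren and fenlio make orbhex.
paxren + orbhex → pyrnor (R8).
No rule produces umbsyl, and it is not given.
xanyul would need zanpel, paxren, and xanash (R5), but zanpel is never obtained.
pyrnor: reached.
Reached: pyrnor — 1 of the 3.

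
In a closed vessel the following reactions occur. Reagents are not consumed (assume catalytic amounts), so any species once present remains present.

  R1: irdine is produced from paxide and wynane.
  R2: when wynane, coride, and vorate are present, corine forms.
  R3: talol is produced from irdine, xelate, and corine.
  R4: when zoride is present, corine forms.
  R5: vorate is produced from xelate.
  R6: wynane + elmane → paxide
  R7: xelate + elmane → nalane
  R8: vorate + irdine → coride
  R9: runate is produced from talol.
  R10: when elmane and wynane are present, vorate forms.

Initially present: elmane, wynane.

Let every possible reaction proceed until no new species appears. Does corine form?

wynane and elmane present → paxide forms (R6).
elmane and wynane present → vorate forms (R10).
paxide and wynane present → irdine forms (R1).
vorate and irdine present → coride forms (R8).
wynane, coride, and vorate present → corine forms (R2).

Yes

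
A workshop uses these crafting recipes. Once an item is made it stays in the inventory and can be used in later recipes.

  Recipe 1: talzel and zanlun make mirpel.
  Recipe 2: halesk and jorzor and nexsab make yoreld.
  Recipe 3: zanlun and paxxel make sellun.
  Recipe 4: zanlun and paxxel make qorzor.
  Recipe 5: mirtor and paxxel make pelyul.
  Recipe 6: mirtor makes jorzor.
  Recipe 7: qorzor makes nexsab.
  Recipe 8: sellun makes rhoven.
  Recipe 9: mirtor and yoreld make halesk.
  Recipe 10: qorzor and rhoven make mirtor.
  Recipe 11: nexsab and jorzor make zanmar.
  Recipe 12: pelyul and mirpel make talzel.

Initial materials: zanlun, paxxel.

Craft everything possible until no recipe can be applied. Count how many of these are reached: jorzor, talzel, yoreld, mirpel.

zanlun and paxxel → sellun (Recipe 3).
zanlun and paxxel → qorzor (Recipe 4).
Using Recipe 8, sellun makes rhoven.
Using Recipe 10, qorzor and rhoven make mirtor.
mirtor → jorzor (Recipe 6).
jorzor: reached.
talzel would need pelyul and mirpel (Recipe 12), but mirpel is never obtained.
yoreld would need halesk, jorzor, and nexsab (Recipe 2), but halesk is never obtained.
mirpel would need talzel and zanlun (Recipe 1), but talzel is never obtained.
Reached: jorzor — 1 of the 4.

1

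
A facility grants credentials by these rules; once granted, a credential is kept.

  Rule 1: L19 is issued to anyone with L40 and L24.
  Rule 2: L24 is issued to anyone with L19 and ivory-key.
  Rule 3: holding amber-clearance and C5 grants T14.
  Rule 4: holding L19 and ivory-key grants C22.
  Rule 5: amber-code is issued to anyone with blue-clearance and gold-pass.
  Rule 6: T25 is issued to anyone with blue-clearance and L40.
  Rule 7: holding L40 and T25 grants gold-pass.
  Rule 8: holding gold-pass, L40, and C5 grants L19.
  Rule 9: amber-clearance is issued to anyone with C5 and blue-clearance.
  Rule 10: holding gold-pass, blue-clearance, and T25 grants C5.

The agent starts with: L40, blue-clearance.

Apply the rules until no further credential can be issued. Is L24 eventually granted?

No

L24 would need L19 and ivory-key (Rule 2), but ivory-key is never granted.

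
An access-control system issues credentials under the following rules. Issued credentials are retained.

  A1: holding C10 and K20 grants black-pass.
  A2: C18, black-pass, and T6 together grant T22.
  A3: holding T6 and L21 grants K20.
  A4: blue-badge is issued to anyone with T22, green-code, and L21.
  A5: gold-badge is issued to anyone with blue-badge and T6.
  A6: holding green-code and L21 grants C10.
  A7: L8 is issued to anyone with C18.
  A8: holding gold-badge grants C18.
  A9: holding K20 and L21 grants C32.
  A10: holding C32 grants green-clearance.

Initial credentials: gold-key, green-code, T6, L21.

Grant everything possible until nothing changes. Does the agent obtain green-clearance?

Yes

Holding T6 and L21 grants K20 (A3).
Holding K20 and L21 grants C32 (A9).
Holding C32 grants green-clearance (A10).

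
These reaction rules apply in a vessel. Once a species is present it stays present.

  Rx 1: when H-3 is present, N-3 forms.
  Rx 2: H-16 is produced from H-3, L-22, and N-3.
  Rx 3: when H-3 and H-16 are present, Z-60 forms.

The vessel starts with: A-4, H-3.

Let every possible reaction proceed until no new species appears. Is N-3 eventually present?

H-3 present → N-3 forms (Rx 1).

Yes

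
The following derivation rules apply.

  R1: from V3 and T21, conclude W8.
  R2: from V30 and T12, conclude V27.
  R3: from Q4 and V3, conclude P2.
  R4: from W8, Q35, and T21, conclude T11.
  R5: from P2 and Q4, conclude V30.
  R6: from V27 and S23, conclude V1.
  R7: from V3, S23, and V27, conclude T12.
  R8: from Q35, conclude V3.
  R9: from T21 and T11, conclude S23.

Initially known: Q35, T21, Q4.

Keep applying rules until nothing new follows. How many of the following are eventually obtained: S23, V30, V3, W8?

4

Q35 holds, so V3 follows (R8).
From V3 and T21, R1 gives W8.
From Q4 and V3, R3 gives P2.
From W8, Q35, and T21, R4 gives T11.
From P2 and Q4, R5 gives V30.
T21 and T11 hold, so S23 follows (R9).
S23: reached.
V30: reached.
V3: reached.
W8: reached.
All 4 are reached.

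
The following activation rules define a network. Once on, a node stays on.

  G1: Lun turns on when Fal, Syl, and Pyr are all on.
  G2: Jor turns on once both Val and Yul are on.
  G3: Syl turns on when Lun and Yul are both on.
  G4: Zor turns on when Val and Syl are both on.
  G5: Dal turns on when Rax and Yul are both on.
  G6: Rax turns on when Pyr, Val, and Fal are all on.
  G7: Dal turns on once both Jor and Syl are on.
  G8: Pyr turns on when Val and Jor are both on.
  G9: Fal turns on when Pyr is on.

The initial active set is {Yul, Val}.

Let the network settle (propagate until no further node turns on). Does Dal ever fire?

Yes

Val and Yul are on, so Jor turns on (G2).
G8: Val and Jor on → Pyr on.
G9: Pyr on → Fal on.
Pyr, Val, and Fal are on, so Rax turns on (G6).
Rax and Yul are on, so Dal turns on (G5).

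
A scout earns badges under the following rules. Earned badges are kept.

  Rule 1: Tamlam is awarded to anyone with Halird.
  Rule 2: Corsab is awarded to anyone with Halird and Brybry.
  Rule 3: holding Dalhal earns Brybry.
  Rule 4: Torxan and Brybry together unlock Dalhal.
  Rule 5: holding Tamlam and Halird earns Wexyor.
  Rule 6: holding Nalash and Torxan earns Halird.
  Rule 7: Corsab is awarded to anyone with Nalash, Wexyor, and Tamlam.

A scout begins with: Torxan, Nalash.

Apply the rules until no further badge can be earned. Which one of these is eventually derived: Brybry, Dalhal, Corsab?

Corsab

With Nalash and Torxan, Halird is earned (Rule 6).
With Halird, Tamlam is earned (Rule 1).
With Tamlam and Halird, Wexyor is earned (Rule 5).
With Nalash, Wexyor, and Tamlam, Corsab is earned (Rule 7).
Brybry would need Dalhal (Rule 3), but Dalhal is never earned. Dalhal would need Torxan and Brybry (Rule 4), but Brybry is never earned.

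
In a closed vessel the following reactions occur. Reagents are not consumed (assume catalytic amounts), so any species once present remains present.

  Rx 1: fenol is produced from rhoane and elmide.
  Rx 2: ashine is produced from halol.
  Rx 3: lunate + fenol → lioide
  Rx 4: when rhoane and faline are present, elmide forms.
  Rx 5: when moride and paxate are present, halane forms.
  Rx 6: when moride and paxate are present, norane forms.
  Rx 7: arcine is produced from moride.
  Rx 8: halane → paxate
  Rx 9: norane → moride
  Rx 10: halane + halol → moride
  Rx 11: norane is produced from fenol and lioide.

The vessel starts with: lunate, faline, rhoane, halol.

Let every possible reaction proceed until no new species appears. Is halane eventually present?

No

halane would need moride and paxate (Rx 5), but paxate never forms.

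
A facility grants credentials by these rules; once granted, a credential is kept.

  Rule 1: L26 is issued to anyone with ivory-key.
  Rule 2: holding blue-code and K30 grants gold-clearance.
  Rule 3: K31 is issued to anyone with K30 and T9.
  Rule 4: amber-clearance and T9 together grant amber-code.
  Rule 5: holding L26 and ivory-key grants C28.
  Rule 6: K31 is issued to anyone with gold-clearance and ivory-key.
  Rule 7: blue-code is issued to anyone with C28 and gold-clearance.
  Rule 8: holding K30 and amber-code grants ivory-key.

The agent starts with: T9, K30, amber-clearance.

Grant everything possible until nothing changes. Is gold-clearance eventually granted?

gold-clearance would need blue-code and K30 (Rule 2), but blue-code is never granted.

No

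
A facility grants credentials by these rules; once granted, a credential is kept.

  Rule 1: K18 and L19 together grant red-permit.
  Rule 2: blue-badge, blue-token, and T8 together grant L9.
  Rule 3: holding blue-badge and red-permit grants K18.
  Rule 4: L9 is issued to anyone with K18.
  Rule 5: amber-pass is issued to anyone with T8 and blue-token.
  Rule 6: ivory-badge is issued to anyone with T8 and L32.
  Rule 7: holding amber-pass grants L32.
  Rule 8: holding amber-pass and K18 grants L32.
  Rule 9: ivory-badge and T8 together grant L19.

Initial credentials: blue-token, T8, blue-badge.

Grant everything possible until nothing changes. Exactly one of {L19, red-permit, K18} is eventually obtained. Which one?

Holding T8 and blue-token grants amber-pass (Rule 5).
Holding amber-pass grants L32 (Rule 7).
Holding T8 and L32 grants ivory-badge (Rule 6).
Holding ivory-badge and T8 grants L19 (Rule 9).
K18 would need blue-badge and red-permit (Rule 3), but red-permit is never granted. red-permit would need K18 and L19 (Rule 1), but K18 is never granted.

L19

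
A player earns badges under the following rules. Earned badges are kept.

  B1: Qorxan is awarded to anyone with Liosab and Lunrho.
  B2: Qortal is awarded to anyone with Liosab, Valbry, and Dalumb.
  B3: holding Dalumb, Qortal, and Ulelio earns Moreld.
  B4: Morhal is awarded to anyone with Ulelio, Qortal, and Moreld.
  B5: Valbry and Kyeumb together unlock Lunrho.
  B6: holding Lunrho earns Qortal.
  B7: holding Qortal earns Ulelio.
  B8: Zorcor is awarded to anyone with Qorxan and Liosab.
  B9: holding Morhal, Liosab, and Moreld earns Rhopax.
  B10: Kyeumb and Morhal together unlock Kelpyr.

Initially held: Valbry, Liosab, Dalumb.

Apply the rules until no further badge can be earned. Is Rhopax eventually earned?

Yes

With Liosab, Valbry, and Dalumb, Qortal is earned (B2).
With Qortal, Ulelio is earned (B7).
With Dalumb, Qortal, and Ulelio, Moreld is earned (B3).
With Ulelio, Qortal, and Moreld, Morhal is earned (B4).
With Morhal, Liosab, and Moreld, Rhopax is earned (B9).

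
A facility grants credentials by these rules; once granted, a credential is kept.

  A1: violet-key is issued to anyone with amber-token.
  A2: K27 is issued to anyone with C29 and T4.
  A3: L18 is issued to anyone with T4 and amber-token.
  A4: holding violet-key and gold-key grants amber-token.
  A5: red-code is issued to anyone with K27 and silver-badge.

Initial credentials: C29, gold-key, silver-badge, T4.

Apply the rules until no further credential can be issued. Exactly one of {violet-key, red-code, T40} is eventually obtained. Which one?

Holding C29 and T4 grants K27 (A2).
Holding K27 and silver-badge grants red-code (A5).
No rule produces T40, and it is not given. violet-key would need amber-token (A1), but amber-token is never granted.

red-code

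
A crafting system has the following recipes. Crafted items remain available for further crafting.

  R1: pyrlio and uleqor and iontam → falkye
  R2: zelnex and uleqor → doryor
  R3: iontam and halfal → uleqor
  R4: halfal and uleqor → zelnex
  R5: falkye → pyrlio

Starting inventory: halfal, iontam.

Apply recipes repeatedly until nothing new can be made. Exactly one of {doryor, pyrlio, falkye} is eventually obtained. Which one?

Using R3, iontam and halfal make uleqor.
Using R4, halfal and uleqor make zelnex.
zelnex and uleqor → doryor (R2).
pyrlio would need falkye (R5), but falkye is never obtained. falkye would need pyrlio, uleqor, and iontam (R1), but pyrlio is never obtained.

doryor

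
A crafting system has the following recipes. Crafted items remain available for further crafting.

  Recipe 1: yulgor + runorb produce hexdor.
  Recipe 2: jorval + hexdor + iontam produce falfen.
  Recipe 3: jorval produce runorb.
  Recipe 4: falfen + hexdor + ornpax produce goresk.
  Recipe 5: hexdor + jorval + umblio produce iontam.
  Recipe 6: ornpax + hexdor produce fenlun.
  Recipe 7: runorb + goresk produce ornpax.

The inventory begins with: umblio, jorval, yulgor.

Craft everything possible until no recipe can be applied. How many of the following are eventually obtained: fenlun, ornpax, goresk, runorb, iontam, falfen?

3

jorval → runorb (Recipe 3).
Using Recipe 1, yulgor and runorb make hexdor.
hexdor + jorval + umblio → iontam (Recipe 5).
jorval + hexdor + iontam → falfen (Recipe 2).
fenlun would need ornpax and hexdor (Recipe 6), but ornpax is never obtained.
ornpax would need runorb and goresk (Recipe 7), but goresk is never obtained.
goresk would need falfen, hexdor, and ornpax (Recipe 4), but ornpax is never obtained.
runorb: reached.
iontam: reached.
falfen: reached.
Reached: runorb, iontam, and falfen — 3 of the 6.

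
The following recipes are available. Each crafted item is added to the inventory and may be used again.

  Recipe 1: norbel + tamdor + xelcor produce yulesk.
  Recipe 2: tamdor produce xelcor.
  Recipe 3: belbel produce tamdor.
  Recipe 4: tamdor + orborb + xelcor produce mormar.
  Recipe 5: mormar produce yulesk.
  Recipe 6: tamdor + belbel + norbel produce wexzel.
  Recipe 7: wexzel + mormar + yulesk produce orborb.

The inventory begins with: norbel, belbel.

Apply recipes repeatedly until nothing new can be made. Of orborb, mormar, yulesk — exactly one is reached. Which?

yulesk

belbel → tamdor (Recipe 3).
tamdor → xelcor (Recipe 2).
Using Recipe 1, norbel, tamdor, and xelcor make yulesk.
orborb would need wexzel, mormar, and yulesk (Recipe 7), but mormar is never obtained. mormar would need tamdor, orborb, and xelcor (Recipe 4), but orborb is never obtained.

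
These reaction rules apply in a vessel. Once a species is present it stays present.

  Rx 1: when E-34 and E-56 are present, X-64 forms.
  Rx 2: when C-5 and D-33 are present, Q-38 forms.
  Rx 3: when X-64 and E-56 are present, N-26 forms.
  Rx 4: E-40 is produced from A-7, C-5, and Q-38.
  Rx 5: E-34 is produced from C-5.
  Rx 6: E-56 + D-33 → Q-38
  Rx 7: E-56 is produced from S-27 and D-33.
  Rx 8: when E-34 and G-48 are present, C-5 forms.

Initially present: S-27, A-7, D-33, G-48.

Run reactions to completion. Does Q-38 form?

Yes

S-27 and D-33 present → E-56 forms (Rx 7).
E-56 and D-33 present → Q-38 forms (Rx 6).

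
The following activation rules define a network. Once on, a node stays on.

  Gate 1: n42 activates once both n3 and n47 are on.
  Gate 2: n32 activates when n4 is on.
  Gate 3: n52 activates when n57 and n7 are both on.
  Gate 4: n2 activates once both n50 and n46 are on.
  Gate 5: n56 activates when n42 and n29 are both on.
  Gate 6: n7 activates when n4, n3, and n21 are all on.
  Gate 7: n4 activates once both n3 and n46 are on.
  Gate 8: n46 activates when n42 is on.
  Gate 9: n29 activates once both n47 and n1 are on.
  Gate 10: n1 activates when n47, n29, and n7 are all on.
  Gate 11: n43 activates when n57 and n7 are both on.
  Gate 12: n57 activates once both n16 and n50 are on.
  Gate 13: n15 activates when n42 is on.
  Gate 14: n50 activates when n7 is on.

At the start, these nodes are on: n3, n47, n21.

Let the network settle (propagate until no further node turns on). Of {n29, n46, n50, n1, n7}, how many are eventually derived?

3

Gate 1: n3 and n47 on → n42 on.
n42 is on, so n46 activates (Gate 8).
n3 and n46 are on, so n4 activates (Gate 7).
n4, n3, and n21 are on, so n7 activates (Gate 6).
n7 is on, so n50 activates (Gate 14).
n29 would need n47 and n1 (Gate 9), but n1 never turns on.
n46: reached.
n50: reached.
n1 would need n47, n29, and n7 (Gate 10), but n29 never turns on.
n7: reached.
Reached: n46, n50, and n7 — 3 of the 5.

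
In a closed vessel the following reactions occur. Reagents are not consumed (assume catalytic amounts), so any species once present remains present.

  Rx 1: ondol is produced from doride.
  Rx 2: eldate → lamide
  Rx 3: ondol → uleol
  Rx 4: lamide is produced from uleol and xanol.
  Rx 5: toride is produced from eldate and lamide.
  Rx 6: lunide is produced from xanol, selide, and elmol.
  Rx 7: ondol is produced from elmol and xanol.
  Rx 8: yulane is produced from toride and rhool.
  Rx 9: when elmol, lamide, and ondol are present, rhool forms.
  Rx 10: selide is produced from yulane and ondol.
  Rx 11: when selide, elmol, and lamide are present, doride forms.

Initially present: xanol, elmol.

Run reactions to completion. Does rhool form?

Yes

elmol and xanol present → ondol forms (Rx 7).
ondol present → uleol forms (Rx 3).
uleol and xanol present → lamide forms (Rx 4).
elmol, lamide, and ondol present → rhool forms (Rx 9).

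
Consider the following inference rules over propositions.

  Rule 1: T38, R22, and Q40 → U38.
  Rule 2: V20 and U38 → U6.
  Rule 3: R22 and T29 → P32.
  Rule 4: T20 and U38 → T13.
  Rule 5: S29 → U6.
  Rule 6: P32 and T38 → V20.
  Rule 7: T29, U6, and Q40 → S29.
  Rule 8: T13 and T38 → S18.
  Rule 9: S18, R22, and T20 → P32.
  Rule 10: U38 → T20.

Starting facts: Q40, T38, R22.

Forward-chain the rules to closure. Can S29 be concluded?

S29 would need T29, U6, and Q40 (Rule 7), but T29 is never established.

No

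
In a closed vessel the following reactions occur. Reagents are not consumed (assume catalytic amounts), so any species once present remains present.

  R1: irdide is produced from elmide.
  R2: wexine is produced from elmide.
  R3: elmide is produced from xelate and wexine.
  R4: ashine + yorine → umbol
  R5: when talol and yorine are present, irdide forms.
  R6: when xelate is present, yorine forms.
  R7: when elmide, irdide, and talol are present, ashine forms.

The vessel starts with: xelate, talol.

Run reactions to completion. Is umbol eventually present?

umbol would need ashine and yorine (R4), but ashine never forms.

No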